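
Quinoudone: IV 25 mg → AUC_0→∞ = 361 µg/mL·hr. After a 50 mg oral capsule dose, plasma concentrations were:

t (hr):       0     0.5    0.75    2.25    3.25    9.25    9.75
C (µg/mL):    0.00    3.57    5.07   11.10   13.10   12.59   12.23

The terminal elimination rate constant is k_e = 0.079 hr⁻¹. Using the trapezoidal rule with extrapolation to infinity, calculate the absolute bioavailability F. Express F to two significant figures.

F = 0.37

Trapezoidal AUC_0→9.75 (oral capsule):
  [0→0.5]: (0.00+3.57)/2 × 0.5 = 0.8925
  [0.5→0.75]: (3.57+5.07)/2 × 0.25 = 1.08
  [0.75→2.25]: (5.07+11.10)/2 × 1.5 = 12.1275
  [2.25→3.25]: (11.10+13.10)/2 × 1 = 12.1
  [3.25→9.25]: (13.10+12.59)/2 × 6 = 77.07
  [9.25→9.75]: (12.59+12.23)/2 × 0.5 = 6.205
  Sum = 109.475 µg/mL·hr
Tail: C_last/k_e = 12.23/0.079 = 154.810
AUC_0→∞ (oral capsule) = 109.475 + 154.810 = 264.285 µg/mL·hr
F = (AUC_ev/D_ev)/(AUC_iv/D_iv) = (264.285/50)/(361/25) = 5.2857/14.44 = 0.3660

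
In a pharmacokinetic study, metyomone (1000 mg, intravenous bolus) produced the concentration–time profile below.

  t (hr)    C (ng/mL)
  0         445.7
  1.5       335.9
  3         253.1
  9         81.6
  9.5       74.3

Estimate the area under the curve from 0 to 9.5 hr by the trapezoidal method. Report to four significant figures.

Trapezoidal AUC_0→9.5:
  [0→1.5]: (445.7+335.9)/2 × 1.5 = 586.2
  [1.5→3]: (335.9+253.1)/2 × 1.5 = 441.75
  [3→9]: (253.1+81.6)/2 × 6 = 1004.1
  [9→9.5]: (81.6+74.3)/2 × 0.5 = 38.975
  Sum = 2071.025 ng/mL·hr

AUC = 2071 ng/mL·hr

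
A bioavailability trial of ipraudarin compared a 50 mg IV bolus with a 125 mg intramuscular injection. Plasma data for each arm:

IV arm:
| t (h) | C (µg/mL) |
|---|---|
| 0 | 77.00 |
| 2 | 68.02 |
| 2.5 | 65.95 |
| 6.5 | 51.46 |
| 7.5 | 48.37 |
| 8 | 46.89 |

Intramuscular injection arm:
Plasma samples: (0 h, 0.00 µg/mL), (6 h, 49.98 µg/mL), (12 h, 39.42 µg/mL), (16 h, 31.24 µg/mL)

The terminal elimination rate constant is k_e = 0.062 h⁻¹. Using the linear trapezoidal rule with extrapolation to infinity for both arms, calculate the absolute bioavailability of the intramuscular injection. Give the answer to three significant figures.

F = 0.342

Trapezoidal AUC_0→8 (IV):
  [0→2]: (77.00+68.02)/2 × 2 = 145.02
  [2→2.5]: (68.02+65.95)/2 × 0.5 = 33.4925
  [2.5→6.5]: (65.95+51.46)/2 × 4 = 234.82
  [6.5→7.5]: (51.46+48.37)/2 × 1 = 49.915
  [7.5→8]: (48.37+46.89)/2 × 0.5 = 23.815
  Sum = 487.0625 µg/mL·h
IV tail: 46.89/0.062 = 756.290; AUC_iv,0→∞ = 487.0625 + 756.290 = 1243.3525 µg/mL·h
Trapezoidal AUC_0→16 (intramuscular injection):
  [0→6]: (0.00+49.98)/2 × 6 = 149.94
  [6→12]: (49.98+39.42)/2 × 6 = 268.2
  [12→16]: (39.42+31.24)/2 × 4 = 141.32
  Sum = 559.46 µg/mL·h
intramuscular injection tail: 31.24/0.062 = 503.871; AUC_ev,0→∞ = 559.46 + 503.871 = 1063.331 µg/mL·h
F = (AUC_ev/D_ev)/(AUC_iv/D_iv) = (1063.331/125)/(1243.3525/50) = 8.506648/24.86705 = 0.3421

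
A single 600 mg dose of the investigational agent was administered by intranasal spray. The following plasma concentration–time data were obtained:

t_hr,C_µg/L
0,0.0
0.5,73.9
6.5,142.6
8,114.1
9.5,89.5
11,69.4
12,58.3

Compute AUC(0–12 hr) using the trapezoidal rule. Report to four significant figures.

AUC = 1196 µg/L·hr

Trapezoidal AUC_0→12:
  [0→0.5]: (0.0+73.9)/2 × 0.5 = 18.475
  [0.5→6.5]: (73.9+142.6)/2 × 6 = 649.5
  [6.5→8]: (142.6+114.1)/2 × 1.5 = 192.525
  [8→9.5]: (114.1+89.5)/2 × 1.5 = 152.7
  [9.5→11]: (89.5+69.4)/2 × 1.5 = 119.175
  [11→12]: (69.4+58.3)/2 × 1 = 63.85
  Sum = 1196.225 µg/L·hr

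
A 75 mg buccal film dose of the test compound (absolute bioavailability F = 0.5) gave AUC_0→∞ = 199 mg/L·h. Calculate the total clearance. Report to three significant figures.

CL = 0.188 L/h

CL = F × Dose / AUC_0→∞
   = 0.5 × 75 / 199 = 0.188442 L/h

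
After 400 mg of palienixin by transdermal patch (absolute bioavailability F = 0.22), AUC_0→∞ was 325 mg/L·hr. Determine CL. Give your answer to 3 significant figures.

CL = F × Dose / AUC_0→∞
   = 0.22 × 400 / 325 = 0.270769 L/hr

CL = 0.271 L/hr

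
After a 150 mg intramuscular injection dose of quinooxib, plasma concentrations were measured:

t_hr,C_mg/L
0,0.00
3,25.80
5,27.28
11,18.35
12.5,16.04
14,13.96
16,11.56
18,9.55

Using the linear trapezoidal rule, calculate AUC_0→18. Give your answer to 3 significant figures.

Trapezoidal AUC_0→18:
  [0→3]: (0.00+25.80)/2 × 3 = 38.7
  [3→5]: (25.80+27.28)/2 × 2 = 53.08
  [5→11]: (27.28+18.35)/2 × 6 = 136.89
  [11→12.5]: (18.35+16.04)/2 × 1.5 = 25.7925
  [12.5→14]: (16.04+13.96)/2 × 1.5 = 22.5
  [14→16]: (13.96+11.56)/2 × 2 = 25.52
  [16→18]: (11.56+9.55)/2 × 2 = 21.11
  Sum = 323.5925 mg/L·hr

AUC = 324 mg/L·hr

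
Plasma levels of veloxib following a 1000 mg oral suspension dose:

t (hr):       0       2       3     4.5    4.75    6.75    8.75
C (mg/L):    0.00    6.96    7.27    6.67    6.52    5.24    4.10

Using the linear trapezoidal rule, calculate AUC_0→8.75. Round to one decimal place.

AUC = 47.3 mg/L·hr

Trapezoidal AUC_0→8.75:
  [0→2]: (0.00+6.96)/2 × 2 = 6.96
  [2→3]: (6.96+7.27)/2 × 1 = 7.115
  [3→4.5]: (7.27+6.67)/2 × 1.5 = 10.455
  [4.5→4.75]: (6.67+6.52)/2 × 0.25 = 1.64875
  [4.75→6.75]: (6.52+5.24)/2 × 2 = 11.76
  [6.75→8.75]: (5.24+4.10)/2 × 2 = 9.34
  Sum = 47.27875 mg/L·hr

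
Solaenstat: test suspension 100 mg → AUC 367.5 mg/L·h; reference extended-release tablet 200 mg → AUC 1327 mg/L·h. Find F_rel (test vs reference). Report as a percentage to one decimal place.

F_rel = (AUC_test/D_test) / (AUC_ref/D_ref)
      = (367.5/100) / (1327/200)
      = 3.675 / 6.635 = 0.5539 = 55.39%

F_rel = 55.4%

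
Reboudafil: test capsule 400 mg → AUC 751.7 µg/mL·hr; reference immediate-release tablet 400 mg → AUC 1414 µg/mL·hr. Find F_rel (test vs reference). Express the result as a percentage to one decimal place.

F_rel = (AUC_test/D_test) / (AUC_ref/D_ref)
      = (751.7/400) / (1414/400)
      = 1.87925 / 3.535 = 0.5316 = 53.16%

F_rel = 53.2%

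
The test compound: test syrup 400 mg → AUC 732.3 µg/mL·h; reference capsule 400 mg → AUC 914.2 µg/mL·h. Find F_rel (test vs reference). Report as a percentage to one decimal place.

F_rel = 80.1%

F_rel = (AUC_test/D_test) / (AUC_ref/D_ref)
      = (732.3/400) / (914.2/400)
      = 1.83075 / 2.2855 = 0.8010 = 80.10%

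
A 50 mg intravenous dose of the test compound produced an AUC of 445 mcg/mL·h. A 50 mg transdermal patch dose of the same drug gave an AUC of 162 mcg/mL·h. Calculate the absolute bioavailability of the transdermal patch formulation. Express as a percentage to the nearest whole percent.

F = (AUC_ev / D_ev) / (AUC_iv / D_iv)
  = (162/50) / (445/50)
  = 3.24 / 8.9 = 0.3640
  = 36.40%

F = 36%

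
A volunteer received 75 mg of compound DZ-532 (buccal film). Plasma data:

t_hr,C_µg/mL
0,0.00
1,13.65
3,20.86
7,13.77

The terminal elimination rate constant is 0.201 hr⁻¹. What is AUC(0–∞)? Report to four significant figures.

Trapezoidal AUC_0→7:
  [0→1]: (0.00+13.65)/2 × 1 = 6.825
  [1→3]: (13.65+20.86)/2 × 2 = 34.51
  [3→7]: (20.86+13.77)/2 × 4 = 69.26
  Sum = 110.595 µg/mL·hr
Extrapolated tail: C_last / k_e = 13.77 / 0.201 = 68.507
AUC_0→∞ = 110.595 + 68.507 = 179.102 µg/mL·hr

AUC = 179.1 µg/mL·hr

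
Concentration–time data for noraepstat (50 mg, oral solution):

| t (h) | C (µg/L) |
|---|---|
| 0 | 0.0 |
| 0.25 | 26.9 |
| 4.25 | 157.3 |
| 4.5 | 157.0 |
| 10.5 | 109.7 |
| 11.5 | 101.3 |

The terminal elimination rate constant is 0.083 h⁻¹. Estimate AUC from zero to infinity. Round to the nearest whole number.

Trapezoidal AUC_0→11.5:
  [0→0.25]: (0.0+26.9)/2 × 0.25 = 3.3625
  [0.25→4.25]: (26.9+157.3)/2 × 4 = 368.4
  [4.25→4.5]: (157.3+157.0)/2 × 0.25 = 39.2875
  [4.5→10.5]: (157.0+109.7)/2 × 6 = 800.1
  [10.5→11.5]: (109.7+101.3)/2 × 1 = 105.5
  Sum = 1316.65 µg/L·h
Extrapolated tail: C_last / k_e = 101.3 / 0.083 = 1220.482
AUC_0→∞ = 1316.65 + 1220.482 = 2537.132 µg/L·h

AUC = 2537 µg/L·h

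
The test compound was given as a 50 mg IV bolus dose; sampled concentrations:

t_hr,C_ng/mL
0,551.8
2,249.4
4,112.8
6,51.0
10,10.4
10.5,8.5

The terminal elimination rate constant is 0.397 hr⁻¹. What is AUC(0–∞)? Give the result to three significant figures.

AUC = 1480 ng/mL·hr

Trapezoidal AUC_0→10.5:
  [0→2]: (551.8+249.4)/2 × 2 = 801.2
  [2→4]: (249.4+112.8)/2 × 2 = 362.2
  [4→6]: (112.8+51.0)/2 × 2 = 163.8
  [6→10]: (51.0+10.4)/2 × 4 = 122.8
  [10→10.5]: (10.4+8.5)/2 × 0.5 = 4.725
  Sum = 1454.725 ng/mL·hr
Extrapolated tail: C_last / k_e = 8.5 / 0.397 = 21.411
AUC_0→∞ = 1454.725 + 21.411 = 1476.136 ng/mL·hr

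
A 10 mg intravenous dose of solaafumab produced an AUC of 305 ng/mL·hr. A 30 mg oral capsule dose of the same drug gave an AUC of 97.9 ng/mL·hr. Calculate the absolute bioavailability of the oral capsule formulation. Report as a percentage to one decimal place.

F = (AUC_ev / D_ev) / (AUC_iv / D_iv)
  = (97.9/30) / (305/10)
  = 3.26333 / 30.5 = 0.1070
  = 10.70%

F = 10.7%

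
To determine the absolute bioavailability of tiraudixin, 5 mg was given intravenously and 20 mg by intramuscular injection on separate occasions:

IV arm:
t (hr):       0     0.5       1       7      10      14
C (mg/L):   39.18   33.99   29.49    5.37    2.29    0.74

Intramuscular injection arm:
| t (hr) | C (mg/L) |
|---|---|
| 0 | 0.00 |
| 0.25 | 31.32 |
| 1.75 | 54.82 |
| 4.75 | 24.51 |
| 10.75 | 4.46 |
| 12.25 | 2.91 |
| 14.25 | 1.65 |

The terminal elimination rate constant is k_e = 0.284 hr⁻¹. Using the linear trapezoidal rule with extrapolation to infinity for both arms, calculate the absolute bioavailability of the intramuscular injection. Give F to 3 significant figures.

F = 0.457

Trapezoidal AUC_0→14 (IV):
  [0→0.5]: (39.18+33.99)/2 × 0.5 = 18.2925
  [0.5→1]: (33.99+29.49)/2 × 0.5 = 15.87
  [1→7]: (29.49+5.37)/2 × 6 = 104.58
  [7→10]: (5.37+2.29)/2 × 3 = 11.49
  [10→14]: (2.29+0.74)/2 × 4 = 6.06
  Sum = 156.2925 mg/L·hr
IV tail: 0.74/0.284 = 2.606; AUC_iv,0→∞ = 156.2925 + 2.606 = 158.8985 mg/L·hr
Trapezoidal AUC_0→14.25 (intramuscular injection):
  [0→0.25]: (0.00+31.32)/2 × 0.25 = 3.915
  [0.25→1.75]: (31.32+54.82)/2 × 1.5 = 64.605
  [1.75→4.75]: (54.82+24.51)/2 × 3 = 118.995
  [4.75→10.75]: (24.51+4.46)/2 × 6 = 86.91
  [10.75→12.25]: (4.46+2.91)/2 × 1.5 = 5.5275
  [12.25→14.25]: (2.91+1.65)/2 × 2 = 4.56
  Sum = 284.5125 mg/L·hr
intramuscular injection tail: 1.65/0.284 = 5.810; AUC_ev,0→∞ = 284.5125 + 5.810 = 290.3225 mg/L·hr
F = (AUC_ev/D_ev)/(AUC_iv/D_iv) = (290.3225/20)/(158.8985/5) = 14.516125/31.7797 = 0.4568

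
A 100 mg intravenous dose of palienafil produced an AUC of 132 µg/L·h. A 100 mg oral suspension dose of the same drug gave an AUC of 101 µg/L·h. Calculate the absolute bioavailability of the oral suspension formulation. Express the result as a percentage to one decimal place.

F = (AUC_ev / D_ev) / (AUC_iv / D_iv)
  = (101/100) / (132/100)
  = 1.01 / 1.32 = 0.7652
  = 76.52%

F = 76.5%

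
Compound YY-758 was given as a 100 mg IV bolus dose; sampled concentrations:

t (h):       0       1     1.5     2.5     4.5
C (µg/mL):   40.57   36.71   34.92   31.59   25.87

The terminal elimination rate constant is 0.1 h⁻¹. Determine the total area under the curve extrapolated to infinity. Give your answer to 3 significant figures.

Trapezoidal AUC_0→4.5:
  [0→1]: (40.57+36.71)/2 × 1 = 38.64
  [1→1.5]: (36.71+34.92)/2 × 0.5 = 17.9075
  [1.5→2.5]: (34.92+31.59)/2 × 1 = 33.255
  [2.5→4.5]: (31.59+25.87)/2 × 2 = 57.46
  Sum = 147.2625 µg/mL·h
Extrapolated tail: C_last / k_e = 25.87 / 0.1 = 258.700
AUC_0→∞ = 147.2625 + 258.700 = 405.9625 µg/mL·h

AUC = 406 µg/mL·h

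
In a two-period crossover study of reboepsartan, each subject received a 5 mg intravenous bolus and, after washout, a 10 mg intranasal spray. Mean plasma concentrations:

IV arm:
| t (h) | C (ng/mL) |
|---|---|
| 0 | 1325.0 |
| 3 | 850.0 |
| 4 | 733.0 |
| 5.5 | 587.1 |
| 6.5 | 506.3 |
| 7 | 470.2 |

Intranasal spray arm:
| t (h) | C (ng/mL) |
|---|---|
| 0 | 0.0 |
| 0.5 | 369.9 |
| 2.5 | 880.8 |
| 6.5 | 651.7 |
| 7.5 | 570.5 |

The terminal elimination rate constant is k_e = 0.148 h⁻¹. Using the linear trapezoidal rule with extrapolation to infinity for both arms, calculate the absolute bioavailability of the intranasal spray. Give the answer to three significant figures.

F = 0.492

Trapezoidal AUC_0→7 (IV):
  [0→3]: (1325.0+850.0)/2 × 3 = 3262.5
  [3→4]: (850.0+733.0)/2 × 1 = 791.5
  [4→5.5]: (733.0+587.1)/2 × 1.5 = 990.075
  [5.5→6.5]: (587.1+506.3)/2 × 1 = 546.7
  [6.5→7]: (506.3+470.2)/2 × 0.5 = 244.125
  Sum = 5834.9 ng/mL·h
IV tail: 470.2/0.148 = 3177.027; AUC_iv,0→∞ = 5834.9 + 3177.027 = 9011.927 ng/mL·h
Trapezoidal AUC_0→7.5 (intranasal spray):
  [0→0.5]: (0.0+369.9)/2 × 0.5 = 92.475
  [0.5→2.5]: (369.9+880.8)/2 × 2 = 1250.7
  [2.5→6.5]: (880.8+651.7)/2 × 4 = 3065.0
  [6.5→7.5]: (651.7+570.5)/2 × 1 = 611.1
  Sum = 5019.275 ng/mL·h
intranasal spray tail: 570.5/0.148 = 3854.730; AUC_ev,0→∞ = 5019.275 + 3854.730 = 8874.005 ng/mL·h
F = (AUC_ev/D_ev)/(AUC_iv/D_iv) = (8874.005/10)/(9011.927/5) = 887.4005/1802.3854 = 0.4923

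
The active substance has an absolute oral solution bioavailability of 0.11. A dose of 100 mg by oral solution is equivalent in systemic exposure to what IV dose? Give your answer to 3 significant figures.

Systemic exposure from an extravascular dose = F × D_ev, so the equivalent IV dose is F × D_ev.
D_iv = F × D_ev = 0.11 × 100 = 11 mg

D_iv = 11.0 mg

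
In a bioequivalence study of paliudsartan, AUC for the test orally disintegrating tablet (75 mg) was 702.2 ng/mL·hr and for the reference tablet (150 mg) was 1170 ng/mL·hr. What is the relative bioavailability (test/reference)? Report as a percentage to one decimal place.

F_rel = 120.0%

F_rel = (AUC_test/D_test) / (AUC_ref/D_ref)
      = (702.2/75) / (1170/150)
      = 9.36267 / 7.8 = 1.2003 = 120.03%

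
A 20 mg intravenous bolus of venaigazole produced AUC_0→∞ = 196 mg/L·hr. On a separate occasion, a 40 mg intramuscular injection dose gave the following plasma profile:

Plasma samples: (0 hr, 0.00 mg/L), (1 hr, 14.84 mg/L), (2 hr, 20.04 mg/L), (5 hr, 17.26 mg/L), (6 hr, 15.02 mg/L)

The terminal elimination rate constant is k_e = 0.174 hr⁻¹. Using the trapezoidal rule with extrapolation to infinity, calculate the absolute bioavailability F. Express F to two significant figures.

Trapezoidal AUC_0→6 (intramuscular injection):
  [0→1]: (0.00+14.84)/2 × 1 = 7.42
  [1→2]: (14.84+20.04)/2 × 1 = 17.44
  [2→5]: (20.04+17.26)/2 × 3 = 55.95
  [5→6]: (17.26+15.02)/2 × 1 = 16.14
  Sum = 96.95 mg/L·hr
Tail: C_last/k_e = 15.02/0.174 = 86.322
AUC_0→∞ (intramuscular injection) = 96.95 + 86.322 = 183.272 mg/L·hr
F = (AUC_ev/D_ev)/(AUC_iv/D_iv) = (183.272/40)/(196/20) = 4.5818/9.8 = 0.4675

F = 0.47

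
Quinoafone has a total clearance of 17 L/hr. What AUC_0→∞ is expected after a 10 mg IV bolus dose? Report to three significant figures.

AUC_0→∞ = Dose_iv / CL
        = 10 / 17 = 0.588235 mg/L·hr

AUC = 0.588 mg/L·hr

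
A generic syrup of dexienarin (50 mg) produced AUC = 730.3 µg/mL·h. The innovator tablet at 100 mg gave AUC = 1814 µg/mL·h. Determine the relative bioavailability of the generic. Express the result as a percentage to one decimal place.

F_rel = (AUC_test/D_test) / (AUC_ref/D_ref)
      = (730.3/50) / (1814/100)
      = 14.606 / 18.14 = 0.8052 = 80.52%

F_rel = 80.5%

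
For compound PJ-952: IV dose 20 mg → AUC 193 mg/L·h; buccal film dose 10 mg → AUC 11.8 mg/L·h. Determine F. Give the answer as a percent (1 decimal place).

F = 12.2%

F = (AUC_ev / D_ev) / (AUC_iv / D_iv)
  = (11.8/10) / (193/20)
  = 1.18 / 9.65 = 0.1223
  = 12.23%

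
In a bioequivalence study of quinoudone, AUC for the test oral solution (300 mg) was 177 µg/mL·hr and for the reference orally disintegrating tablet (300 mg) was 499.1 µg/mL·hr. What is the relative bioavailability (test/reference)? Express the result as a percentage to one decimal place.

F_rel = 35.5%

F_rel = (AUC_test/D_test) / (AUC_ref/D_ref)
      = (177/300) / (499.1/300)
      = 0.59 / 1.66367 = 0.3546 = 35.46%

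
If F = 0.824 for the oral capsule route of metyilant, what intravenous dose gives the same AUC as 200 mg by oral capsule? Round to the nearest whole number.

D_iv = 165 mg

Systemic exposure from an extravascular dose = F × D_ev, so the equivalent IV dose is F × D_ev.
D_iv = F × D_ev = 0.824 × 200 = 164.8 mg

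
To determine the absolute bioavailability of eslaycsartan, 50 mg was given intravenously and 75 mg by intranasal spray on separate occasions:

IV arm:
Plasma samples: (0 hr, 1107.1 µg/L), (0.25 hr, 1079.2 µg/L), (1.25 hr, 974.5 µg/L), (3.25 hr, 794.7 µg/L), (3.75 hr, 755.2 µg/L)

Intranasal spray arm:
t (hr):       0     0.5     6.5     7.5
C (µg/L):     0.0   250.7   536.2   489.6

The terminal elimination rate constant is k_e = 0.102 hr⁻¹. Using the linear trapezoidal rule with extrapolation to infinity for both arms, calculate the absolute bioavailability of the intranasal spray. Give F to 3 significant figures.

Trapezoidal AUC_0→3.75 (IV):
  [0→0.25]: (1107.1+1079.2)/2 × 0.25 = 273.2875
  [0.25→1.25]: (1079.2+974.5)/2 × 1 = 1026.85
  [1.25→3.25]: (974.5+794.7)/2 × 2 = 1769.2
  [3.25→3.75]: (794.7+755.2)/2 × 0.5 = 387.475
  Sum = 3456.8125 µg/L·hr
IV tail: 755.2/0.102 = 7403.922; AUC_iv,0→∞ = 3456.8125 + 7403.922 = 10860.7345 µg/L·hr
Trapezoidal AUC_0→7.5 (intranasal spray):
  [0→0.5]: (0.0+250.7)/2 × 0.5 = 62.675
  [0.5→6.5]: (250.7+536.2)/2 × 6 = 2360.7
  [6.5→7.5]: (536.2+489.6)/2 × 1 = 512.9
  Sum = 2936.275 µg/L·hr
intranasal spray tail: 489.6/0.102 = 4800.000; AUC_ev,0→∞ = 2936.275 + 4800.000 = 7736.275 µg/L·hr
F = (AUC_ev/D_ev)/(AUC_iv/D_iv) = (7736.275/75)/(10860.7345/50) = 103.15/217.21469 = 0.4749

F = 0.475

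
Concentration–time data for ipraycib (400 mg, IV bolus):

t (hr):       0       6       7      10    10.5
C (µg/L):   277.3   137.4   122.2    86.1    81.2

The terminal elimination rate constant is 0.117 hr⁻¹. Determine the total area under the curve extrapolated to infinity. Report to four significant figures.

Trapezoidal AUC_0→10.5:
  [0→6]: (277.3+137.4)/2 × 6 = 1244.1
  [6→7]: (137.4+122.2)/2 × 1 = 129.8
  [7→10]: (122.2+86.1)/2 × 3 = 312.45
  [10→10.5]: (86.1+81.2)/2 × 0.5 = 41.825
  Sum = 1728.175 µg/L·hr
Extrapolated tail: C_last / k_e = 81.2 / 0.117 = 694.017
AUC_0→∞ = 1728.175 + 694.017 = 2422.192 µg/L·hr

AUC = 2422 µg/L·hr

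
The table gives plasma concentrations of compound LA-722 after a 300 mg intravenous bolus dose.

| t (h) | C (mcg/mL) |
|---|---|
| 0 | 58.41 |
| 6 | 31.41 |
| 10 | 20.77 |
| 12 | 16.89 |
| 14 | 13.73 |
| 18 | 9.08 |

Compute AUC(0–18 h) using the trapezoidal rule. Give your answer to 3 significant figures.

Trapezoidal AUC_0→18:
  [0→6]: (58.41+31.41)/2 × 6 = 269.46
  [6→10]: (31.41+20.77)/2 × 4 = 104.36
  [10→12]: (20.77+16.89)/2 × 2 = 37.66
  [12→14]: (16.89+13.73)/2 × 2 = 30.62
  [14→18]: (13.73+9.08)/2 × 4 = 45.62
  Sum = 487.72 mcg/mL·h

AUC = 488 mcg/mL·h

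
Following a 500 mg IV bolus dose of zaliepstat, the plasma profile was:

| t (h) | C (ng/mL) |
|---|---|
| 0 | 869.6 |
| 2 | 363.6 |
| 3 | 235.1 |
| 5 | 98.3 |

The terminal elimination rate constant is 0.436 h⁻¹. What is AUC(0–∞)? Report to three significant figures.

Trapezoidal AUC_0→5:
  [0→2]: (869.6+363.6)/2 × 2 = 1233.2
  [2→3]: (363.6+235.1)/2 × 1 = 299.35
  [3→5]: (235.1+98.3)/2 × 2 = 333.4
  Sum = 1865.95 ng/mL·h
Extrapolated tail: C_last / k_e = 98.3 / 0.436 = 225.459
AUC_0→∞ = 1865.95 + 225.459 = 2091.409 ng/mL·h

AUC = 2090 ng/mL·h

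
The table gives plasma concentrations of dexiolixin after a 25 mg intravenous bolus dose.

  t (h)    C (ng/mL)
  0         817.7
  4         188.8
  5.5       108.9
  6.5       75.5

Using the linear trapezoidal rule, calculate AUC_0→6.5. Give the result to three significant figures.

AUC = 2330 ng/mL·h

Trapezoidal AUC_0→6.5:
  [0→4]: (817.7+188.8)/2 × 4 = 2013.0
  [4→5.5]: (188.8+108.9)/2 × 1.5 = 223.275
  [5.5→6.5]: (108.9+75.5)/2 × 1 = 92.2
  Sum = 2328.475 ng/mL·h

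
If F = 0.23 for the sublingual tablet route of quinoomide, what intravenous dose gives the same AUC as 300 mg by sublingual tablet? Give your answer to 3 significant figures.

Systemic exposure from an extravascular dose = F × D_ev, so the equivalent IV dose is F × D_ev.
D_iv = F × D_ev = 0.23 × 300 = 69 mg

D_iv = 69.0 mg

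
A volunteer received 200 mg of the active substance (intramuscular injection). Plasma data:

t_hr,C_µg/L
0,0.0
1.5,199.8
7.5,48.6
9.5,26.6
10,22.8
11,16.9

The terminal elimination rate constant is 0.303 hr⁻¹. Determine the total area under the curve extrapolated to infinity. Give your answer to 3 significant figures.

Trapezoidal AUC_0→11:
  [0→1.5]: (0.0+199.8)/2 × 1.5 = 149.85
  [1.5→7.5]: (199.8+48.6)/2 × 6 = 745.2
  [7.5→9.5]: (48.6+26.6)/2 × 2 = 75.2
  [9.5→10]: (26.6+22.8)/2 × 0.5 = 12.35
  [10→11]: (22.8+16.9)/2 × 1 = 19.85
  Sum = 1002.45 µg/L·hr
Extrapolated tail: C_last / k_e = 16.9 / 0.303 = 55.776
AUC_0→∞ = 1002.45 + 55.776 = 1058.226 µg/L·hr

AUC = 1060 µg/L·hr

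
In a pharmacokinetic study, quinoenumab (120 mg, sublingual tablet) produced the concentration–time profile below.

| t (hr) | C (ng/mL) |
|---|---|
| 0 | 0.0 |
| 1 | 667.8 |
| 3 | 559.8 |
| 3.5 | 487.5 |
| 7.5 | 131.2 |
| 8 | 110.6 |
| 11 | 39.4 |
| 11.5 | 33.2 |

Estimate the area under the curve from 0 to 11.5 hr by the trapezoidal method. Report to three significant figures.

AUC = 3360 ng/mL·hr

Trapezoidal AUC_0→11.5:
  [0→1]: (0.0+667.8)/2 × 1 = 333.9
  [1→3]: (667.8+559.8)/2 × 2 = 1227.6
  [3→3.5]: (559.8+487.5)/2 × 0.5 = 261.825
  [3.5→7.5]: (487.5+131.2)/2 × 4 = 1237.4
  [7.5→8]: (131.2+110.6)/2 × 0.5 = 60.45
  [8→11]: (110.6+39.4)/2 × 3 = 225.0
  [11→11.5]: (39.4+33.2)/2 × 0.5 = 18.15
  Sum = 3364.325 ng/mL·hr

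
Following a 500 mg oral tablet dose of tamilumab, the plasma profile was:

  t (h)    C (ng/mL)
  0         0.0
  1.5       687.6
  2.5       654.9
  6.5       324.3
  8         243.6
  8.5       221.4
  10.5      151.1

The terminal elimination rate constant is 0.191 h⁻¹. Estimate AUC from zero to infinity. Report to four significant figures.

AUC = 4851 ng/mL·h

Trapezoidal AUC_0→10.5:
  [0→1.5]: (0.0+687.6)/2 × 1.5 = 515.7
  [1.5→2.5]: (687.6+654.9)/2 × 1 = 671.25
  [2.5→6.5]: (654.9+324.3)/2 × 4 = 1958.4
  [6.5→8]: (324.3+243.6)/2 × 1.5 = 425.925
  [8→8.5]: (243.6+221.4)/2 × 0.5 = 116.25
  [8.5→10.5]: (221.4+151.1)/2 × 2 = 372.5
  Sum = 4060.025 ng/mL·h
Extrapolated tail: C_last / k_e = 151.1 / 0.191 = 791.099
AUC_0→∞ = 4060.025 + 791.099 = 4851.124 ng/mL·h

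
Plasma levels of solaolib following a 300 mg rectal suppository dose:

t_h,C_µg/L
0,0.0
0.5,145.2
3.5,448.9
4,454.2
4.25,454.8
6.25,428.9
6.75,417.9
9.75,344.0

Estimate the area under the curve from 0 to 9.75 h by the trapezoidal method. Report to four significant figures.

AUC = 3505 µg/L·h

Trapezoidal AUC_0→9.75:
  [0→0.5]: (0.0+145.2)/2 × 0.5 = 36.3
  [0.5→3.5]: (145.2+448.9)/2 × 3 = 891.15
  [3.5→4]: (448.9+454.2)/2 × 0.5 = 225.775
  [4→4.25]: (454.2+454.8)/2 × 0.25 = 113.625
  [4.25→6.25]: (454.8+428.9)/2 × 2 = 883.7
  [6.25→6.75]: (428.9+417.9)/2 × 0.5 = 211.7
  [6.75→9.75]: (417.9+344.0)/2 × 3 = 1142.85
  Sum = 3505.1 µg/L·h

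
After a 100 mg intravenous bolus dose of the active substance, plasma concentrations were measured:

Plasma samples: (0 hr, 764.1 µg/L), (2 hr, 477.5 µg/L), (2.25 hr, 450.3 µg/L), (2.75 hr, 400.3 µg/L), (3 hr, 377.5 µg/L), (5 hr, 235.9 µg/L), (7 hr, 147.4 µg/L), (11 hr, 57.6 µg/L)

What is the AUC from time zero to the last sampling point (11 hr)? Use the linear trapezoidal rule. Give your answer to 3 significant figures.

Trapezoidal AUC_0→11:
  [0→2]: (764.1+477.5)/2 × 2 = 1241.6
  [2→2.25]: (477.5+450.3)/2 × 0.25 = 115.975
  [2.25→2.75]: (450.3+400.3)/2 × 0.5 = 212.65
  [2.75→3]: (400.3+377.5)/2 × 0.25 = 97.225
  [3→5]: (377.5+235.9)/2 × 2 = 613.4
  [5→7]: (235.9+147.4)/2 × 2 = 383.3
  [7→11]: (147.4+57.6)/2 × 4 = 410.0
  Sum = 3074.15 µg/L·hr

AUC = 3070 µg/L·hr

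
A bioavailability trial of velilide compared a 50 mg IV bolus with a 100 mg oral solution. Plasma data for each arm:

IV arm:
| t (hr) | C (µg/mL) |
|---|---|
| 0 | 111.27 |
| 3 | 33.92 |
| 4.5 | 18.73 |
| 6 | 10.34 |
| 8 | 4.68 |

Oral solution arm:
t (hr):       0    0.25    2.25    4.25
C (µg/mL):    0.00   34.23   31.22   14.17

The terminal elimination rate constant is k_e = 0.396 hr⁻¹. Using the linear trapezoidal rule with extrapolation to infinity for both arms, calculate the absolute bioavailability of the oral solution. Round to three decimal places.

Trapezoidal AUC_0→8 (IV):
  [0→3]: (111.27+33.92)/2 × 3 = 217.785
  [3→4.5]: (33.92+18.73)/2 × 1.5 = 39.4875
  [4.5→6]: (18.73+10.34)/2 × 1.5 = 21.8025
  [6→8]: (10.34+4.68)/2 × 2 = 15.02
  Sum = 294.095 µg/mL·hr
IV tail: 4.68/0.396 = 11.818; AUC_iv,0→∞ = 294.095 + 11.818 = 305.913 µg/mL·hr
Trapezoidal AUC_0→4.25 (oral solution):
  [0→0.25]: (0.00+34.23)/2 × 0.25 = 4.27875
  [0.25→2.25]: (34.23+31.22)/2 × 2 = 65.45
  [2.25→4.25]: (31.22+14.17)/2 × 2 = 45.39
  Sum = 115.11875 µg/mL·hr
oral solution tail: 14.17/0.396 = 35.783; AUC_ev,0→∞ = 115.11875 + 35.783 = 150.90175 µg/mL·hr
F = (AUC_ev/D_ev)/(AUC_iv/D_iv) = (150.90175/100)/(305.913/50) = 1.5090175/6.11826 = 0.2466

F = 0.247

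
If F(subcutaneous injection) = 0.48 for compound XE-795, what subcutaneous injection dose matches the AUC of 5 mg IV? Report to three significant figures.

D_subcutaneous = 10.4 mg

For equal systemic exposure: F × D_ev = D_iv
D_ev = D_iv / F = 5 / 0.48 = 10.4167 mg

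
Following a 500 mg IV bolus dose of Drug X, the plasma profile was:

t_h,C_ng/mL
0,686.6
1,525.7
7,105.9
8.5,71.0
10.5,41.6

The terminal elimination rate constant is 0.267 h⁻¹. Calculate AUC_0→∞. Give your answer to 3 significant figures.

Trapezoidal AUC_0→10.5:
  [0→1]: (686.6+525.7)/2 × 1 = 606.15
  [1→7]: (525.7+105.9)/2 × 6 = 1894.8
  [7→8.5]: (105.9+71.0)/2 × 1.5 = 132.675
  [8.5→10.5]: (71.0+41.6)/2 × 2 = 112.6
  Sum = 2746.225 ng/mL·h
Extrapolated tail: C_last / k_e = 41.6 / 0.267 = 155.805
AUC_0→∞ = 2746.225 + 155.805 = 2902.03 ng/mL·h

AUC = 2900 ng/mL·h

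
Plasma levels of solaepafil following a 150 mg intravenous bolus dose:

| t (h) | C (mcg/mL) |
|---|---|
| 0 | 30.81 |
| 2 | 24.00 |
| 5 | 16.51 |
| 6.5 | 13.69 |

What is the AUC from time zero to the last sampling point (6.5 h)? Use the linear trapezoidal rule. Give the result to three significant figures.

Trapezoidal AUC_0→6.5:
  [0→2]: (30.81+24.00)/2 × 2 = 54.81
  [2→5]: (24.00+16.51)/2 × 3 = 60.765
  [5→6.5]: (16.51+13.69)/2 × 1.5 = 22.65
  Sum = 138.225 mcg/mL·h

AUC = 138 mcg/mL·h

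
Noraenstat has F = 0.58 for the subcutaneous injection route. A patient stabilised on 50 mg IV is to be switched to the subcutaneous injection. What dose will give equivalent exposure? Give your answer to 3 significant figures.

D_subcutaneous = 86.2 mg

For equal systemic exposure: F × D_ev = D_iv
D_ev = D_iv / F = 50 / 0.58 = 86.2069 mg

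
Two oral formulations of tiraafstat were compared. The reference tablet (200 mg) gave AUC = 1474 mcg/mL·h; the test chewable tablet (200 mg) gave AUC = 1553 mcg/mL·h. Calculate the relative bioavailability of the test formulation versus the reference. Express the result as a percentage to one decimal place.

F_rel = (AUC_test/D_test) / (AUC_ref/D_ref)
      = (1553/200) / (1474/200)
      = 7.765 / 7.37 = 1.0536 = 105.36%

F_rel = 105.4%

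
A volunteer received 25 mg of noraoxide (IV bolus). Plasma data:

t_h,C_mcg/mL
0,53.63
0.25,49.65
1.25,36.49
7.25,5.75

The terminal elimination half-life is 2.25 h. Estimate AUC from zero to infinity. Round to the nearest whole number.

AUC = 201 mcg/mL·h

Trapezoidal AUC_0→7.25:
  [0→0.25]: (53.63+49.65)/2 × 0.25 = 12.91
  [0.25→1.25]: (49.65+36.49)/2 × 1 = 43.07
  [1.25→7.25]: (36.49+5.75)/2 × 6 = 126.72
  Sum = 182.7 mcg/mL·h
k_e = ln2 / t½ = 0.693147 / 2.25 = 0.3081 h^-1
Extrapolated tail: C_last / k_e = 5.75 / 0.3081 = 18.663
AUC_0→∞ = 182.7 + 18.663 = 201.363 mcg/mL·h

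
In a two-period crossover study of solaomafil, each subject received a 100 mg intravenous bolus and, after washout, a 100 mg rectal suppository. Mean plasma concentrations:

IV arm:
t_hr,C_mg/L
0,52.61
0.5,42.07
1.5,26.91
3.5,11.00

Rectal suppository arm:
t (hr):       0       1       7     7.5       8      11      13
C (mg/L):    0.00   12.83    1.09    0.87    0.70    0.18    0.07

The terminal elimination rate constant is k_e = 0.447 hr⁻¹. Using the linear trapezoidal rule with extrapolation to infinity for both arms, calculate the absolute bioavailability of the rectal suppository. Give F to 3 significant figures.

Trapezoidal AUC_0→3.5 (IV):
  [0→0.5]: (52.61+42.07)/2 × 0.5 = 23.67
  [0.5→1.5]: (42.07+26.91)/2 × 1 = 34.49
  [1.5→3.5]: (26.91+11.00)/2 × 2 = 37.91
  Sum = 96.07 mg/L·hr
IV tail: 11.00/0.447 = 24.609; AUC_iv,0→∞ = 96.07 + 24.609 = 120.679 mg/L·hr
Trapezoidal AUC_0→13 (rectal suppository):
  [0→1]: (0.00+12.83)/2 × 1 = 6.415
  [1→7]: (12.83+1.09)/2 × 6 = 41.76
  [7→7.5]: (1.09+0.87)/2 × 0.5 = 0.49
  [7.5→8]: (0.87+0.70)/2 × 0.5 = 0.3925
  [8→11]: (0.70+0.18)/2 × 3 = 1.32
  [11→13]: (0.18+0.07)/2 × 2 = 0.25
  Sum = 50.6275 mg/L·hr
rectal suppository tail: 0.07/0.447 = 0.157; AUC_ev,0→∞ = 50.6275 + 0.157 = 50.7845 mg/L·hr
F = (AUC_ev/D_ev)/(AUC_iv/D_iv) = (50.7845/100)/(120.679/100) = 0.507845/1.20679 = 0.4208

F = 0.421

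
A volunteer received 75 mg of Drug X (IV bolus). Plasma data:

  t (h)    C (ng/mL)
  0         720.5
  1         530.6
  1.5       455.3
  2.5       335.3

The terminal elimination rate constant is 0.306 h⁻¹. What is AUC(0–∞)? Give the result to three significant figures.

AUC = 2360 ng/mL·h

Trapezoidal AUC_0→2.5:
  [0→1]: (720.5+530.6)/2 × 1 = 625.55
  [1→1.5]: (530.6+455.3)/2 × 0.5 = 246.475
  [1.5→2.5]: (455.3+335.3)/2 × 1 = 395.3
  Sum = 1267.325 ng/mL·h
Extrapolated tail: C_last / k_e = 335.3 / 0.306 = 1095.752
AUC_0→∞ = 1267.325 + 1095.752 = 2363.077 ng/mL·h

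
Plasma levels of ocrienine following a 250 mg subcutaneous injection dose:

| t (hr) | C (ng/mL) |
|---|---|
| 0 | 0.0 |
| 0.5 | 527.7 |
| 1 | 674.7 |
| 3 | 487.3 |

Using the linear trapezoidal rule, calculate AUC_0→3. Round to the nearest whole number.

Trapezoidal AUC_0→3:
  [0→0.5]: (0.0+527.7)/2 × 0.5 = 131.925
  [0.5→1]: (527.7+674.7)/2 × 0.5 = 300.6
  [1→3]: (674.7+487.3)/2 × 2 = 1162.0
  Sum = 1594.525 ng/mL·hr

AUC = 1595 ng/mL·hr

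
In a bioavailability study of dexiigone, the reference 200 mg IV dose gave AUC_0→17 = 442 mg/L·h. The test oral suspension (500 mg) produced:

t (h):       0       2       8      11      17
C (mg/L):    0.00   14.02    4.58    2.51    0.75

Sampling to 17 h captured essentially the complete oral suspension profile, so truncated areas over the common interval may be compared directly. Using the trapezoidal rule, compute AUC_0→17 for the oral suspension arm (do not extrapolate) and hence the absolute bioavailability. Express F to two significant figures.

F = 0.082

Trapezoidal AUC_0→17 (oral suspension):
  [0→2]: (0.00+14.02)/2 × 2 = 14.02
  [2→8]: (14.02+4.58)/2 × 6 = 55.8
  [8→11]: (4.58+2.51)/2 × 3 = 10.635
  [11→17]: (2.51+0.75)/2 × 6 = 9.78
  Sum = 90.235 mg/L·h
F = (AUC_ev/D_ev)/(AUC_iv/D_iv) = (90.235/500)/(442/200) = 0.18047/2.21 = 0.0817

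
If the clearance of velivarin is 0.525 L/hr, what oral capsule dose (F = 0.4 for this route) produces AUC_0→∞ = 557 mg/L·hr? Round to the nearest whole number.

Dose = CL × AUC_0→∞ / F
     = 0.525 × 557 / 0.4 = 731.0625 mg

Dose = 731 mg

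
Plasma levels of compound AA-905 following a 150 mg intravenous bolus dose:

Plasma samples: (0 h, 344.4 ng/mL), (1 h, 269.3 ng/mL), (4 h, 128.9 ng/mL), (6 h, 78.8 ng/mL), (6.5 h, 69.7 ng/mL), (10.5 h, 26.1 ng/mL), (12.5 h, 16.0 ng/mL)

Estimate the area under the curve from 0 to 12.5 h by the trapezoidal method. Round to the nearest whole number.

AUC = 1383 ng/mL·h

Trapezoidal AUC_0→12.5:
  [0→1]: (344.4+269.3)/2 × 1 = 306.85
  [1→4]: (269.3+128.9)/2 × 3 = 597.3
  [4→6]: (128.9+78.8)/2 × 2 = 207.7
  [6→6.5]: (78.8+69.7)/2 × 0.5 = 37.125
  [6.5→10.5]: (69.7+26.1)/2 × 4 = 191.6
  [10.5→12.5]: (26.1+16.0)/2 × 2 = 42.1
  Sum = 1382.675 ng/mL·h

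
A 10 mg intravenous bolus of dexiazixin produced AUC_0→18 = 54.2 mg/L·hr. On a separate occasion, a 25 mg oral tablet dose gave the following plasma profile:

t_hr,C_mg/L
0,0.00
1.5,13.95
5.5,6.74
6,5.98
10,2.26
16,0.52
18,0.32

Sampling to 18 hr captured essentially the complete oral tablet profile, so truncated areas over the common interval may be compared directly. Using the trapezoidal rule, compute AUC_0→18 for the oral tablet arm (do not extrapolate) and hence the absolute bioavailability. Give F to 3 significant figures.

Trapezoidal AUC_0→18 (oral tablet):
  [0→1.5]: (0.00+13.95)/2 × 1.5 = 10.4625
  [1.5→5.5]: (13.95+6.74)/2 × 4 = 41.38
  [5.5→6]: (6.74+5.98)/2 × 0.5 = 3.18
  [6→10]: (5.98+2.26)/2 × 4 = 16.48
  [10→16]: (2.26+0.52)/2 × 6 = 8.34
  [16→18]: (0.52+0.32)/2 × 2 = 0.84
  Sum = 80.6825 mg/L·hr
F = (AUC_ev/D_ev)/(AUC_iv/D_iv) = (80.6825/25)/(54.2/10) = 3.2273/5.42 = 0.5954

F = 0.595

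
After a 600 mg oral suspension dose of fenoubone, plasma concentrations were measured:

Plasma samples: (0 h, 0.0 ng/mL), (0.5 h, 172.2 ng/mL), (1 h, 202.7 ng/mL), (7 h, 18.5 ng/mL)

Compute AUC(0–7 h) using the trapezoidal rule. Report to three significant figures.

AUC = 800 ng/mL·h

Trapezoidal AUC_0→7:
  [0→0.5]: (0.0+172.2)/2 × 0.5 = 43.05
  [0.5→1]: (172.2+202.7)/2 × 0.5 = 93.725
  [1→7]: (202.7+18.5)/2 × 6 = 663.6
  Sum = 800.375 ng/mL·h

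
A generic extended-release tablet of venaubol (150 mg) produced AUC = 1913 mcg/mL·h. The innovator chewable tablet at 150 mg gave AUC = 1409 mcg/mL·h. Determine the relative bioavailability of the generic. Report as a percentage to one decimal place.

F_rel = 135.8%

F_rel = (AUC_test/D_test) / (AUC_ref/D_ref)
      = (1913/150) / (1409/150)
      = 12.7533 / 9.39333 = 1.3577 = 135.77%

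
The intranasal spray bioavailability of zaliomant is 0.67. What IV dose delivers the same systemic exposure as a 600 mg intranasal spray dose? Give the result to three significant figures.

Systemic exposure from an extravascular dose = F × D_ev, so the equivalent IV dose is F × D_ev.
D_iv = F × D_ev = 0.67 × 600 = 402 mg

D_iv = 402 mg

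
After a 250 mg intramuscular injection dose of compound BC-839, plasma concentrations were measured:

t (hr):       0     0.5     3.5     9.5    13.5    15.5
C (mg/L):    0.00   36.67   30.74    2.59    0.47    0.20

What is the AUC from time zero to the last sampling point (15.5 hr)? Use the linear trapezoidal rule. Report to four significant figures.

Trapezoidal AUC_0→15.5:
  [0→0.5]: (0.00+36.67)/2 × 0.5 = 9.1675
  [0.5→3.5]: (36.67+30.74)/2 × 3 = 101.115
  [3.5→9.5]: (30.74+2.59)/2 × 6 = 99.99
  [9.5→13.5]: (2.59+0.47)/2 × 4 = 6.12
  [13.5→15.5]: (0.47+0.20)/2 × 2 = 0.67
  Sum = 217.0625 mg/L·hr

AUC = 217.1 mg/L·hr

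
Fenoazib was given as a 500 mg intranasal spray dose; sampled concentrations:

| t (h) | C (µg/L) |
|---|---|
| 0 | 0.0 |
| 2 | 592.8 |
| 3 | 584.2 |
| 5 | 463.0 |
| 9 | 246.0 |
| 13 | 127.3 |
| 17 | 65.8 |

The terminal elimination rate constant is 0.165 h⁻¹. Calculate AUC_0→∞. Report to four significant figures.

AUC = 5178 µg/L·h

Trapezoidal AUC_0→17:
  [0→2]: (0.0+592.8)/2 × 2 = 592.8
  [2→3]: (592.8+584.2)/2 × 1 = 588.5
  [3→5]: (584.2+463.0)/2 × 2 = 1047.2
  [5→9]: (463.0+246.0)/2 × 4 = 1418.0
  [9→13]: (246.0+127.3)/2 × 4 = 746.6
  [13→17]: (127.3+65.8)/2 × 4 = 386.2
  Sum = 4779.3 µg/L·h
Extrapolated tail: C_last / k_e = 65.8 / 0.165 = 398.788
AUC_0→∞ = 4779.3 + 398.788 = 5178.088 µg/L·h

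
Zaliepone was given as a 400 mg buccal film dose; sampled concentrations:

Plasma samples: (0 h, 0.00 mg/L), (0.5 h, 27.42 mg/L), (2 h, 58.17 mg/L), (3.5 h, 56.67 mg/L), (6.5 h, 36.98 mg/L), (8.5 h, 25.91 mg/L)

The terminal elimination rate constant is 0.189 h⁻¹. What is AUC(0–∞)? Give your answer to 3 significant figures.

Trapezoidal AUC_0→8.5:
  [0→0.5]: (0.00+27.42)/2 × 0.5 = 6.855
  [0.5→2]: (27.42+58.17)/2 × 1.5 = 64.1925
  [2→3.5]: (58.17+56.67)/2 × 1.5 = 86.13
  [3.5→6.5]: (56.67+36.98)/2 × 3 = 140.475
  [6.5→8.5]: (36.98+25.91)/2 × 2 = 62.89
  Sum = 360.5425 mg/L·h
Extrapolated tail: C_last / k_e = 25.91 / 0.189 = 137.090
AUC_0→∞ = 360.5425 + 137.090 = 497.6325 mg/L·h

AUC = 498 mg/L·h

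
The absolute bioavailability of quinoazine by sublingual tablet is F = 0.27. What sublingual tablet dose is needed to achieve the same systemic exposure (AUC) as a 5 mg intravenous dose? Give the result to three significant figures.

For equal systemic exposure: F × D_ev = D_iv
D_ev = D_iv / F = 5 / 0.27 = 18.5185 mg

D_sublingual = 18.5 mg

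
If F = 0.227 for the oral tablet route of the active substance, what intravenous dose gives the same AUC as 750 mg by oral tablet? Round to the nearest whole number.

Systemic exposure from an extravascular dose = F × D_ev, so the equivalent IV dose is F × D_ev.
D_iv = F × D_ev = 0.227 × 750 = 170.25 mg

D_iv = 170 mg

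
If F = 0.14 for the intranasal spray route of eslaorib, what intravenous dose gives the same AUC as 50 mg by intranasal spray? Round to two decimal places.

Systemic exposure from an extravascular dose = F × D_ev, so the equivalent IV dose is F × D_ev.
D_iv = F × D_ev = 0.14 × 50 = 7 mg

D_iv = 7.00 mg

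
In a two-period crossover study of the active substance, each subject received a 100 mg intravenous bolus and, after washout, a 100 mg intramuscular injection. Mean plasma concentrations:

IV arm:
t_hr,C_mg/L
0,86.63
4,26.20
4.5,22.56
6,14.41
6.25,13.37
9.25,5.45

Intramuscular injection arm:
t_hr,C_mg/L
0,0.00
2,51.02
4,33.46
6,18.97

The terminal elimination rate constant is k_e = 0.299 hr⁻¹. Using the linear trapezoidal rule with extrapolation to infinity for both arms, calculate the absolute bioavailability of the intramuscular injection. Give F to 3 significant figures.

F = 0.797

Trapezoidal AUC_0→9.25 (IV):
  [0→4]: (86.63+26.20)/2 × 4 = 225.66
  [4→4.5]: (26.20+22.56)/2 × 0.5 = 12.19
  [4.5→6]: (22.56+14.41)/2 × 1.5 = 27.7275
  [6→6.25]: (14.41+13.37)/2 × 0.25 = 3.4725
  [6.25→9.25]: (13.37+5.45)/2 × 3 = 28.23
  Sum = 297.28 mg/L·hr
IV tail: 5.45/0.299 = 18.227; AUC_iv,0→∞ = 297.28 + 18.227 = 315.507 mg/L·hr
Trapezoidal AUC_0→6 (intramuscular injection):
  [0→2]: (0.00+51.02)/2 × 2 = 51.02
  [2→4]: (51.02+33.46)/2 × 2 = 84.48
  [4→6]: (33.46+18.97)/2 × 2 = 52.43
  Sum = 187.93 mg/L·hr
intramuscular injection tail: 18.97/0.299 = 63.445; AUC_ev,0→∞ = 187.93 + 63.445 = 251.375 mg/L·hr
F = (AUC_ev/D_ev)/(AUC_iv/D_iv) = (251.375/100)/(315.507/100) = 2.51375/3.15507 = 0.7967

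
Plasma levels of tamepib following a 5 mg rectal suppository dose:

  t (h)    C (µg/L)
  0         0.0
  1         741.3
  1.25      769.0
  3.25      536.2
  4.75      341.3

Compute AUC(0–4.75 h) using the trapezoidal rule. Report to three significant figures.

Trapezoidal AUC_0→4.75:
  [0→1]: (0.0+741.3)/2 × 1 = 370.65
  [1→1.25]: (741.3+769.0)/2 × 0.25 = 188.7875
  [1.25→3.25]: (769.0+536.2)/2 × 2 = 1305.2
  [3.25→4.75]: (536.2+341.3)/2 × 1.5 = 658.125
  Sum = 2522.7625 µg/L·h

AUC = 2520 µg/L·h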